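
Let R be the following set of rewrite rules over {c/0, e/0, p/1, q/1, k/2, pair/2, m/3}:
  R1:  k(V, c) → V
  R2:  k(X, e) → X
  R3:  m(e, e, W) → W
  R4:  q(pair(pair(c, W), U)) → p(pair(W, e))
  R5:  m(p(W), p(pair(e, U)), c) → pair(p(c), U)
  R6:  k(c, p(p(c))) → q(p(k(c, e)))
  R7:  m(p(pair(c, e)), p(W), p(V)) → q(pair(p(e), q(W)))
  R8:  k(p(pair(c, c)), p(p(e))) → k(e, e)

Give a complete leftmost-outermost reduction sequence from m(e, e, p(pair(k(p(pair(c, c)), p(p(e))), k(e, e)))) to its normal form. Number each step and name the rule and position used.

p(pair(e, e))

1. m(e, e, p(pair(k(p(pair(c, c)), p(p(e))), k(e, e))))  →  p(pair(k(p(pair(c, c)), p(p(e))), k(e, e)))   [R3 at ε]
2. p(pair(k(p(pair(c, c)), p(p(e))), k(e, e)))  →  p(pair(k(e, e), k(e, e)))   [R8 at 1.1]
3. p(pair(k(e, e), k(e, e)))  →  p(pair(e, k(e, e)))   [R2 at 1.1]
4. p(pair(e, k(e, e)))  →  p(pair(e, e))   [R2 at 1.2]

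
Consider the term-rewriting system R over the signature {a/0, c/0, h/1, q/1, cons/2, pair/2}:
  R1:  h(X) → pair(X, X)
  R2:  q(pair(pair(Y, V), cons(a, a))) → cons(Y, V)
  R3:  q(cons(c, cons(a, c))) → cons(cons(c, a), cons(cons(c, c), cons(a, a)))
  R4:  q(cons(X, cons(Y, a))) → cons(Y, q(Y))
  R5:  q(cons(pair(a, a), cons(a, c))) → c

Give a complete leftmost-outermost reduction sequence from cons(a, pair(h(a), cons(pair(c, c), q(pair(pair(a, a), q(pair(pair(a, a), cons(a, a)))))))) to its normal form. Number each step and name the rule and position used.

cons(a, pair(pair(a, a), cons(pair(c, c), cons(a, a))))

1. cons(a, pair(h(a), cons(pair(c, c), q(pair(pair(a, a), q(pair(pair(a, a), cons(a, a))))))))  →  cons(a, pair(pair(a, a), cons(pair(c, c), q(pair(pair(a, a), q(pair(pair(a, a), cons(a, a))))))))   [R1 at 2.1]
2. cons(a, pair(pair(a, a), cons(pair(c, c), q(pair(pair(a, a), q(pair(pair(a, a), cons(a, a))))))))  →  cons(a, pair(pair(a, a), cons(pair(c, c), q(pair(pair(a, a), cons(a, a))))))   [R2 at 2.2.2.1.2]
3. cons(a, pair(pair(a, a), cons(pair(c, c), q(pair(pair(a, a), cons(a, a))))))  →  cons(a, pair(pair(a, a), cons(pair(c, c), cons(a, a))))   [R2 at 2.2.2]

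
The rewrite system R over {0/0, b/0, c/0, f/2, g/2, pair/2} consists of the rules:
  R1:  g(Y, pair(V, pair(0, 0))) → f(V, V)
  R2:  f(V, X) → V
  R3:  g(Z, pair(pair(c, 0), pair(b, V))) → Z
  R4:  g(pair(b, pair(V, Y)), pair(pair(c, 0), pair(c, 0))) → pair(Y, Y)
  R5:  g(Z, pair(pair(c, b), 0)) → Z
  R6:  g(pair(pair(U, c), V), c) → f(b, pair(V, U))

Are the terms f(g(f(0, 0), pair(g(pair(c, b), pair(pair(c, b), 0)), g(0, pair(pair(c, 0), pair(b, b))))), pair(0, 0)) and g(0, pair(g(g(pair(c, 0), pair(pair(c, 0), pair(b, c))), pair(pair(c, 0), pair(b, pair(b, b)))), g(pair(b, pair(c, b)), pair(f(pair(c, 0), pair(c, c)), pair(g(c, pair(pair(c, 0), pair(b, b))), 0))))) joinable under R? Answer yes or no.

yes — NF(t₁) = 0, NF(t₂) = 0

Reduce t₁ = f(g(f(0, 0), pair(g(pair(c, b), pair(pair(c, b), 0)), g(0, pair(pair(c, 0), pair(b, b))))), pair(0, 0)):
1. f(g(f(0, 0), pair(g(pair(c, b), pair(pair(c, b), 0)), g(0, pair(pair(c, 0), pair(b, b))))), pair(0, 0))  →  g(f(0, 0), pair(g(pair(c, b), pair(pair(c, b), 0)), g(0, pair(pair(c, 0), pair(b, b)))))   [R2 at ε]
2. g(f(0, 0), pair(g(pair(c, b), pair(pair(c, b), 0)), g(0, pair(pair(c, 0), pair(b, b)))))  →  g(0, pair(g(pair(c, b), pair(pair(c, b), 0)), g(0, pair(pair(c, 0), pair(b, b)))))   [R2 at 1]
3. g(0, pair(g(pair(c, b), pair(pair(c, b), 0)), g(0, pair(pair(c, 0), pair(b, b)))))  →  g(0, pair(pair(c, b), g(0, pair(pair(c, 0), pair(b, b)))))   [R5 at 2.1]
4. g(0, pair(pair(c, b), g(0, pair(pair(c, 0), pair(b, b)))))  →  g(0, pair(pair(c, b), 0))   [R3 at 2.2]
5. g(0, pair(pair(c, b), 0))  →  0   [R5 at ε]

Reduce t₂ = g(0, pair(g(g(pair(c, 0), pair(pair(c, 0), pair(b, c))), pair(pair(c, 0), pair(b, pair(b, b)))), g(pair(b, pair(c, b)), pair(f(pair(c, 0), pair(c, c)), pair(g(c, pair(pair(c, 0), pair(b, b))), 0))))):
1. g(0, pair(g(g(pair(c, 0), pair(pair(c, 0), pair(b, c))), pair(pair(c, 0), pair(b, pair(b, b)))), g(pair(b, pair(c, b)), pair(f(pair(c, 0), pair(c, c)), pair(g(c, pair(pair(c, 0), pair(b, b))), 0)))))  →  g(0, pair(g(pair(c, 0), pair(pair(c, 0), pair(b, c))), g(pair(b, pair(c, b)), pair(f(pair(c, 0), pair(c, c)), pair(g(c, pair(pair(c, 0), pair(b, b))), 0)))))   [R3 at 2.1]
2. g(0, pair(g(pair(c, 0), pair(pair(c, 0), pair(b, c))), g(pair(b, pair(c, b)), pair(f(pair(c, 0), pair(c, c)), pair(g(c, pair(pair(c, 0), pair(b, b))), 0)))))  →  g(0, pair(pair(c, 0), g(pair(b, pair(c, b)), pair(f(pair(c, 0), pair(c, c)), pair(g(c, pair(pair(c, 0), pair(b, b))), 0)))))   [R3 at 2.1]
3. g(0, pair(pair(c, 0), g(pair(b, pair(c, b)), pair(f(pair(c, 0), pair(c, c)), pair(g(c, pair(pair(c, 0), pair(b, b))), 0)))))  →  g(0, pair(pair(c, 0), g(pair(b, pair(c, b)), pair(pair(c, 0), pair(g(c, pair(pair(c, 0), pair(b, b))), 0)))))   [R2 at 2.2.2.1]
4. g(0, pair(pair(c, 0), g(pair(b, pair(c, b)), pair(pair(c, 0), pair(g(c, pair(pair(c, 0), pair(b, b))), 0)))))  →  g(0, pair(pair(c, 0), g(pair(b, pair(c, b)), pair(pair(c, 0), pair(c, 0)))))   [R3 at 2.2.2.2.1]
5. g(0, pair(pair(c, 0), g(pair(b, pair(c, b)), pair(pair(c, 0), pair(c, 0)))))  →  g(0, pair(pair(c, 0), pair(b, b)))   [R4 at 2.2]
6. g(0, pair(pair(c, 0), pair(b, b)))  →  0   [R3 at ε]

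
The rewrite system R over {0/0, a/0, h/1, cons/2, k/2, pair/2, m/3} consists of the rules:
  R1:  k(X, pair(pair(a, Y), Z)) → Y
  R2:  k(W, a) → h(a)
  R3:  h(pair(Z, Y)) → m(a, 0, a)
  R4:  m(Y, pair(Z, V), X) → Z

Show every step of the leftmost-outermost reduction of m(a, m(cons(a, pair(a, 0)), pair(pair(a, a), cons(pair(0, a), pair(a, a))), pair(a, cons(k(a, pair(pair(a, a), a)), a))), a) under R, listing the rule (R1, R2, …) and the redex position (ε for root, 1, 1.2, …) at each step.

a

1. m(a, m(cons(a, pair(a, 0)), pair(pair(a, a), cons(pair(0, a), pair(a, a))), pair(a, cons(k(a, pair(pair(a, a), a)), a))), a)  →  m(a, pair(a, a), a)   [R4 at 2]
2. m(a, pair(a, a), a)  →  a   [R4 at ε]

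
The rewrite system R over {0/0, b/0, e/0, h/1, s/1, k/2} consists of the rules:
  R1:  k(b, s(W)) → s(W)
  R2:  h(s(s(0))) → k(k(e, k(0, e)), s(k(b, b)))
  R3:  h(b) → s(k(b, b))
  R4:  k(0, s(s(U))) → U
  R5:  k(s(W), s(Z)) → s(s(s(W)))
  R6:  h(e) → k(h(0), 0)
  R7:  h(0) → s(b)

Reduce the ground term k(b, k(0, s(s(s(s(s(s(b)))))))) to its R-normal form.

s(s(s(s(b))))

1. k(b, k(0, s(s(s(s(s(s(b))))))))  →  k(b, s(s(s(s(b)))))   [R4 at 2]
2. k(b, s(s(s(s(b)))))  →  s(s(s(s(b))))   [R1 at ε]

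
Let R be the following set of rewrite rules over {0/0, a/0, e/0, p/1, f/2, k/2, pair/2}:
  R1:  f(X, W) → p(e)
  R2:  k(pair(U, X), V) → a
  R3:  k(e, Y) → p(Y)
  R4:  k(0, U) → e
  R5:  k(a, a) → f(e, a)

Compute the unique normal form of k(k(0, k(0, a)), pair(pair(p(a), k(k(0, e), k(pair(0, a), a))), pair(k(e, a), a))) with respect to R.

1. k(k(0, k(0, a)), pair(pair(p(a), k(k(0, e), k(pair(0, a), a))), pair(k(e, a), a)))  →  k(e, pair(pair(p(a), k(k(0, e), k(pair(0, a), a))), pair(k(e, a), a)))   [R4 at 1]
2. k(e, pair(pair(p(a), k(k(0, e), k(pair(0, a), a))), pair(k(e, a), a)))  →  p(pair(pair(p(a), k(k(0, e), k(pair(0, a), a))), pair(k(e, a), a)))   [R3 at ε]
3. p(pair(pair(p(a), k(k(0, e), k(pair(0, a), a))), pair(k(e, a), a)))  →  p(pair(pair(p(a), k(e, k(pair(0, a), a))), pair(k(e, a), a)))   [R4 at 1.1.2.1]
4. p(pair(pair(p(a), k(e, k(pair(0, a), a))), pair(k(e, a), a)))  →  p(pair(pair(p(a), p(k(pair(0, a), a))), pair(k(e, a), a)))   [R3 at 1.1.2]
5. p(pair(pair(p(a), p(k(pair(0, a), a))), pair(k(e, a), a)))  →  p(pair(pair(p(a), p(a)), pair(k(e, a), a)))   [R2 at 1.1.2.1]
6. p(pair(pair(p(a), p(a)), pair(k(e, a), a)))  →  p(pair(pair(p(a), p(a)), pair(p(a), a)))   [R3 at 1.2.1]

p(pair(pair(p(a), p(a)), pair(p(a), a)))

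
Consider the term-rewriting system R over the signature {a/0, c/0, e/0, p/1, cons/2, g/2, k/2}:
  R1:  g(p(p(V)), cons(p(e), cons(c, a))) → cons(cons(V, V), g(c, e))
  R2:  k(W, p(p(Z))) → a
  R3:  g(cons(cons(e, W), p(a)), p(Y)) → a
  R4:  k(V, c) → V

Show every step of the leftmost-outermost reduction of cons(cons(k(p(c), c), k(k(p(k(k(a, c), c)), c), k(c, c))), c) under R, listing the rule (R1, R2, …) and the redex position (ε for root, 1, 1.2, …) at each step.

cons(cons(p(c), p(a)), c)

1. cons(cons(k(p(c), c), k(k(p(k(k(a, c), c)), c), k(c, c))), c)  →  cons(cons(p(c), k(k(p(k(k(a, c), c)), c), k(c, c))), c)   [R4 at 1.1]
2. cons(cons(p(c), k(k(p(k(k(a, c), c)), c), k(c, c))), c)  →  cons(cons(p(c), k(p(k(k(a, c), c)), k(c, c))), c)   [R4 at 1.2.1]
3. cons(cons(p(c), k(p(k(k(a, c), c)), k(c, c))), c)  →  cons(cons(p(c), k(p(k(a, c)), k(c, c))), c)   [R4 at 1.2.1.1]
4. cons(cons(p(c), k(p(k(a, c)), k(c, c))), c)  →  cons(cons(p(c), k(p(a), k(c, c))), c)   [R4 at 1.2.1.1]
5. cons(cons(p(c), k(p(a), k(c, c))), c)  →  cons(cons(p(c), k(p(a), c)), c)   [R4 at 1.2.2]
6. cons(cons(p(c), k(p(a), c)), c)  →  cons(cons(p(c), p(a)), c)   [R4 at 1.2]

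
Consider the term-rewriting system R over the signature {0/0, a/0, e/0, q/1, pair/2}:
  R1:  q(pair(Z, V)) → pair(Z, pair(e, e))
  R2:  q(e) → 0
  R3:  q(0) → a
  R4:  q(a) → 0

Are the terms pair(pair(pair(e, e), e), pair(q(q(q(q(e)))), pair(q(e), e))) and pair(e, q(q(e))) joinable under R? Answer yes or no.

Reduce t₁ = pair(pair(pair(e, e), e), pair(q(q(q(q(e)))), pair(q(e), e))):
1. pair(pair(pair(e, e), e), pair(q(q(q(q(e)))), pair(q(e), e)))  →  pair(pair(pair(e, e), e), pair(q(q(q(0))), pair(q(e), e)))   [R2 at 2.1.1.1.1]
2. pair(pair(pair(e, e), e), pair(q(q(q(0))), pair(q(e), e)))  →  pair(pair(pair(e, e), e), pair(q(q(a)), pair(q(e), e)))   [R3 at 2.1.1.1]
3. pair(pair(pair(e, e), e), pair(q(q(a)), pair(q(e), e)))  →  pair(pair(pair(e, e), e), pair(q(0), pair(q(e), e)))   [R4 at 2.1.1]
4. pair(pair(pair(e, e), e), pair(q(0), pair(q(e), e)))  →  pair(pair(pair(e, e), e), pair(a, pair(q(e), e)))   [R3 at 2.1]
5. pair(pair(pair(e, e), e), pair(a, pair(q(e), e)))  →  pair(pair(pair(e, e), e), pair(a, pair(0, e)))   [R2 at 2.2.1]

Reduce t₂ = pair(e, q(q(e))):
1. pair(e, q(q(e)))  →  pair(e, q(0))   [R2 at 2.1]
2. pair(e, q(0))  →  pair(e, a)   [R3 at 2]

no — NF(t₁) = pair(pair(pair(e, e), e), pair(a, pair(0, e))), NF(t₂) = pair(e, a)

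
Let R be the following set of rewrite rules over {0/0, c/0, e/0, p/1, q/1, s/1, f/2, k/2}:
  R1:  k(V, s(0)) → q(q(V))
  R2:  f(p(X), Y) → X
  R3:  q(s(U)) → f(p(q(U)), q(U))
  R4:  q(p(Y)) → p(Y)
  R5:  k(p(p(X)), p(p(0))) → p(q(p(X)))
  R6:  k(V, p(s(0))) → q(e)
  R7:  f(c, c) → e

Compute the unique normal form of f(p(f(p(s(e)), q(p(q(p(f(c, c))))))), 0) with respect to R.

s(e)

1. f(p(f(p(s(e)), q(p(q(p(f(c, c))))))), 0)  →  f(p(s(e)), q(p(q(p(f(c, c))))))   [R2 at ε]
2. f(p(s(e)), q(p(q(p(f(c, c))))))  →  s(e)   [R2 at ε]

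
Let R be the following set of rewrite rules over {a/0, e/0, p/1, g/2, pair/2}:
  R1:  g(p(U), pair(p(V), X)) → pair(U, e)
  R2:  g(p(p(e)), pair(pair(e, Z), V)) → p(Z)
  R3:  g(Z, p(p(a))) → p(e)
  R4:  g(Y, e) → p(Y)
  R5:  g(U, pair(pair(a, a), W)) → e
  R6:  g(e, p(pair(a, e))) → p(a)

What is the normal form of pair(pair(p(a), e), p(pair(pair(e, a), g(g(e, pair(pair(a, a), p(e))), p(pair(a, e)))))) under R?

pair(pair(p(a), e), p(pair(pair(e, a), p(a))))

1. pair(pair(p(a), e), p(pair(pair(e, a), g(g(e, pair(pair(a, a), p(e))), p(pair(a, e))))))  →  pair(pair(p(a), e), p(pair(pair(e, a), g(e, p(pair(a, e))))))   [R5 at 2.1.2.1]
2. pair(pair(p(a), e), p(pair(pair(e, a), g(e, p(pair(a, e))))))  →  pair(pair(p(a), e), p(pair(pair(e, a), p(a))))   [R6 at 2.1.2]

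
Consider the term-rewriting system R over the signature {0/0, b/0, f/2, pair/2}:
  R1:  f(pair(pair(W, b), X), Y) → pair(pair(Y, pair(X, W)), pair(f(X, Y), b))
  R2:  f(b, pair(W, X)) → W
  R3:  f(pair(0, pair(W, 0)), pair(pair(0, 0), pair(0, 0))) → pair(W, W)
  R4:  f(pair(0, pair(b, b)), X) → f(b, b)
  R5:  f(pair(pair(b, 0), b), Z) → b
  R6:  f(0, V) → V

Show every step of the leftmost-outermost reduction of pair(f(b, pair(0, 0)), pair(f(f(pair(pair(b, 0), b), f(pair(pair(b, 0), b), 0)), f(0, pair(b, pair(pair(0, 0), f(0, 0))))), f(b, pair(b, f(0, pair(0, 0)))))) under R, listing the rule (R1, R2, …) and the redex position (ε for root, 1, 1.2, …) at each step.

pair(0, pair(b, b))

1. pair(f(b, pair(0, 0)), pair(f(f(pair(pair(b, 0), b), f(pair(pair(b, 0), b), 0)), f(0, pair(b, pair(pair(0, 0), f(0, 0))))), f(b, pair(b, f(0, pair(0, 0))))))  →  pair(0, pair(f(f(pair(pair(b, 0), b), f(pair(pair(b, 0), b), 0)), f(0, pair(b, pair(pair(0, 0), f(0, 0))))), f(b, pair(b, f(0, pair(0, 0))))))   [R2 at 1]
2. pair(0, pair(f(f(pair(pair(b, 0), b), f(pair(pair(b, 0), b), 0)), f(0, pair(b, pair(pair(0, 0), f(0, 0))))), f(b, pair(b, f(0, pair(0, 0))))))  →  pair(0, pair(f(b, f(0, pair(b, pair(pair(0, 0), f(0, 0))))), f(b, pair(b, f(0, pair(0, 0))))))   [R5 at 2.1.1]
3. pair(0, pair(f(b, f(0, pair(b, pair(pair(0, 0), f(0, 0))))), f(b, pair(b, f(0, pair(0, 0))))))  →  pair(0, pair(f(b, pair(b, pair(pair(0, 0), f(0, 0)))), f(b, pair(b, f(0, pair(0, 0))))))   [R6 at 2.1.2]
4. pair(0, pair(f(b, pair(b, pair(pair(0, 0), f(0, 0)))), f(b, pair(b, f(0, pair(0, 0))))))  →  pair(0, pair(b, f(b, pair(b, f(0, pair(0, 0))))))   [R2 at 2.1]
5. pair(0, pair(b, f(b, pair(b, f(0, pair(0, 0))))))  →  pair(0, pair(b, b))   [R2 at 2.2]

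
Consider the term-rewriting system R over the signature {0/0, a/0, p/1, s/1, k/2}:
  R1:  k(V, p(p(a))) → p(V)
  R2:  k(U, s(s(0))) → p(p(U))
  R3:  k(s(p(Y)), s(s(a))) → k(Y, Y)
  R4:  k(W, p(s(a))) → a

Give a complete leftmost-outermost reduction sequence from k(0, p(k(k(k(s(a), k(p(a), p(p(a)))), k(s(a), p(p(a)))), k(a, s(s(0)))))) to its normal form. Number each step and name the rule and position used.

p(0)

1. k(0, p(k(k(k(s(a), k(p(a), p(p(a)))), k(s(a), p(p(a)))), k(a, s(s(0))))))  →  k(0, p(k(k(k(s(a), p(p(a))), k(s(a), p(p(a)))), k(a, s(s(0))))))   [R1 at 2.1.1.1.2]
2. k(0, p(k(k(k(s(a), p(p(a))), k(s(a), p(p(a)))), k(a, s(s(0))))))  →  k(0, p(k(k(p(s(a)), k(s(a), p(p(a)))), k(a, s(s(0))))))   [R1 at 2.1.1.1]
3. k(0, p(k(k(p(s(a)), k(s(a), p(p(a)))), k(a, s(s(0))))))  →  k(0, p(k(k(p(s(a)), p(s(a))), k(a, s(s(0))))))   [R1 at 2.1.1.2]
4. k(0, p(k(k(p(s(a)), p(s(a))), k(a, s(s(0))))))  →  k(0, p(k(a, k(a, s(s(0))))))   [R4 at 2.1.1]
5. k(0, p(k(a, k(a, s(s(0))))))  →  k(0, p(k(a, p(p(a)))))   [R2 at 2.1.2]
6. k(0, p(k(a, p(p(a)))))  →  k(0, p(p(a)))   [R1 at 2.1]
7. k(0, p(p(a)))  →  p(0)   [R1 at ε]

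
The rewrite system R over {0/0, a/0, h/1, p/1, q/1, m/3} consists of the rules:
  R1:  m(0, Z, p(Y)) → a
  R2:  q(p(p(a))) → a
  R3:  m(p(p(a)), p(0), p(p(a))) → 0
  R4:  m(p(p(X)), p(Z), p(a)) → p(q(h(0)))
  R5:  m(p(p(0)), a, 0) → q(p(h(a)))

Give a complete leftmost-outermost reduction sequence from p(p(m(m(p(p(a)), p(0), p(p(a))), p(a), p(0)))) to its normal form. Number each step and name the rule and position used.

p(p(a))

1. p(p(m(m(p(p(a)), p(0), p(p(a))), p(a), p(0))))  →  p(p(m(0, p(a), p(0))))   [R3 at 1.1.1]
2. p(p(m(0, p(a), p(0))))  →  p(p(a))   [R1 at 1.1]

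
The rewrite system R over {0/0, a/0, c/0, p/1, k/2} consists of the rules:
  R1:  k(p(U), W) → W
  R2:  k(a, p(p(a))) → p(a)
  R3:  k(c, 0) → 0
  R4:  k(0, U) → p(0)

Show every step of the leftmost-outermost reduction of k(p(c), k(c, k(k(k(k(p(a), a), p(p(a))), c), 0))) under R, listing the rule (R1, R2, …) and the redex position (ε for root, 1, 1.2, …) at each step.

1. k(p(c), k(c, k(k(k(k(p(a), a), p(p(a))), c), 0)))  →  k(c, k(k(k(k(p(a), a), p(p(a))), c), 0))   [R1 at ε]
2. k(c, k(k(k(k(p(a), a), p(p(a))), c), 0))  →  k(c, k(k(k(a, p(p(a))), c), 0))   [R1 at 2.1.1.1]
3. k(c, k(k(k(a, p(p(a))), c), 0))  →  k(c, k(k(p(a), c), 0))   [R2 at 2.1.1]
4. k(c, k(k(p(a), c), 0))  →  k(c, k(c, 0))   [R1 at 2.1]
5. k(c, k(c, 0))  →  k(c, 0)   [R3 at 2]
6. k(c, 0)  →  0   [R3 at ε]

0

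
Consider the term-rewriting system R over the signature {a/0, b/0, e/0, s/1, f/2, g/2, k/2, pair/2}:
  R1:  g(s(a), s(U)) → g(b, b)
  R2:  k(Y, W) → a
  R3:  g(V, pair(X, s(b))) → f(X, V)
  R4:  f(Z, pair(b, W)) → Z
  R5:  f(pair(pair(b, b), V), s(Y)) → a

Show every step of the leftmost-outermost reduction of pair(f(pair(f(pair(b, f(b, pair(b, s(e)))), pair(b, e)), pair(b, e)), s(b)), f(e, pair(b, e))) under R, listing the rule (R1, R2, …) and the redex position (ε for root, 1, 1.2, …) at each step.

1. pair(f(pair(f(pair(b, f(b, pair(b, s(e)))), pair(b, e)), pair(b, e)), s(b)), f(e, pair(b, e)))  →  pair(f(pair(pair(b, f(b, pair(b, s(e)))), pair(b, e)), s(b)), f(e, pair(b, e)))   [R4 at 1.1.1]
2. pair(f(pair(pair(b, f(b, pair(b, s(e)))), pair(b, e)), s(b)), f(e, pair(b, e)))  →  pair(f(pair(pair(b, b), pair(b, e)), s(b)), f(e, pair(b, e)))   [R4 at 1.1.1.2]
3. pair(f(pair(pair(b, b), pair(b, e)), s(b)), f(e, pair(b, e)))  →  pair(a, f(e, pair(b, e)))   [R5 at 1]
4. pair(a, f(e, pair(b, e)))  →  pair(a, e)   [R4 at 2]

pair(a, e)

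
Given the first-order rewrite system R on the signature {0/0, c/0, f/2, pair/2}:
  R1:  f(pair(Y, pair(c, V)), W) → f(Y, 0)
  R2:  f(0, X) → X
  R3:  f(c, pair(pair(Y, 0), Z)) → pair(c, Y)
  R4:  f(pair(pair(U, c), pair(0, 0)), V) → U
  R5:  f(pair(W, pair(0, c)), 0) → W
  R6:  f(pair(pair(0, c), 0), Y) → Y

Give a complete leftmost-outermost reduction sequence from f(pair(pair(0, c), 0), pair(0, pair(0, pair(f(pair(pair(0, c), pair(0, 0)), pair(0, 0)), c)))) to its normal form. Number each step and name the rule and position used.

1. f(pair(pair(0, c), 0), pair(0, pair(0, pair(f(pair(pair(0, c), pair(0, 0)), pair(0, 0)), c))))  →  pair(0, pair(0, pair(f(pair(pair(0, c), pair(0, 0)), pair(0, 0)), c)))   [R6 at ε]
2. pair(0, pair(0, pair(f(pair(pair(0, c), pair(0, 0)), pair(0, 0)), c)))  →  pair(0, pair(0, pair(0, c)))   [R4 at 2.2.1]

pair(0, pair(0, pair(0, c)))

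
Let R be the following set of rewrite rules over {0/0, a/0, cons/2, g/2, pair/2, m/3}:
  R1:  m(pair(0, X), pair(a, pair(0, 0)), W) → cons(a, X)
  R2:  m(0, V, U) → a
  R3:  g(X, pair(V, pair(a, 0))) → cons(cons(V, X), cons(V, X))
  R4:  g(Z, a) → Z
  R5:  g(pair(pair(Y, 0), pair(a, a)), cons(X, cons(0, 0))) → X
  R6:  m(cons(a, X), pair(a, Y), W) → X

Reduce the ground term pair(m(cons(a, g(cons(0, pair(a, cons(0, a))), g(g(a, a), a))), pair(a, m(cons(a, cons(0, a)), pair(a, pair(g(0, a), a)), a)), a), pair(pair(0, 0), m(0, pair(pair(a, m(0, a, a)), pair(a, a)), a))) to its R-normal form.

pair(cons(0, pair(a, cons(0, a))), pair(pair(0, 0), a))

1. pair(m(cons(a, g(cons(0, pair(a, cons(0, a))), g(g(a, a), a))), pair(a, m(cons(a, cons(0, a)), pair(a, pair(g(0, a), a)), a)), a), pair(pair(0, 0), m(0, pair(pair(a, m(0, a, a)), pair(a, a)), a)))  →  pair(g(cons(0, pair(a, cons(0, a))), g(g(a, a), a)), pair(pair(0, 0), m(0, pair(pair(a, m(0, a, a)), pair(a, a)), a)))   [R6 at 1]
2. pair(g(cons(0, pair(a, cons(0, a))), g(g(a, a), a)), pair(pair(0, 0), m(0, pair(pair(a, m(0, a, a)), pair(a, a)), a)))  →  pair(g(cons(0, pair(a, cons(0, a))), g(a, a)), pair(pair(0, 0), m(0, pair(pair(a, m(0, a, a)), pair(a, a)), a)))   [R4 at 1.2]
3. pair(g(cons(0, pair(a, cons(0, a))), g(a, a)), pair(pair(0, 0), m(0, pair(pair(a, m(0, a, a)), pair(a, a)), a)))  →  pair(g(cons(0, pair(a, cons(0, a))), a), pair(pair(0, 0), m(0, pair(pair(a, m(0, a, a)), pair(a, a)), a)))   [R4 at 1.2]
4. pair(g(cons(0, pair(a, cons(0, a))), a), pair(pair(0, 0), m(0, pair(pair(a, m(0, a, a)), pair(a, a)), a)))  →  pair(cons(0, pair(a, cons(0, a))), pair(pair(0, 0), m(0, pair(pair(a, m(0, a, a)), pair(a, a)), a)))   [R4 at 1]
5. pair(cons(0, pair(a, cons(0, a))), pair(pair(0, 0), m(0, pair(pair(a, m(0, a, a)), pair(a, a)), a)))  →  pair(cons(0, pair(a, cons(0, a))), pair(pair(0, 0), a))   [R2 at 2.2]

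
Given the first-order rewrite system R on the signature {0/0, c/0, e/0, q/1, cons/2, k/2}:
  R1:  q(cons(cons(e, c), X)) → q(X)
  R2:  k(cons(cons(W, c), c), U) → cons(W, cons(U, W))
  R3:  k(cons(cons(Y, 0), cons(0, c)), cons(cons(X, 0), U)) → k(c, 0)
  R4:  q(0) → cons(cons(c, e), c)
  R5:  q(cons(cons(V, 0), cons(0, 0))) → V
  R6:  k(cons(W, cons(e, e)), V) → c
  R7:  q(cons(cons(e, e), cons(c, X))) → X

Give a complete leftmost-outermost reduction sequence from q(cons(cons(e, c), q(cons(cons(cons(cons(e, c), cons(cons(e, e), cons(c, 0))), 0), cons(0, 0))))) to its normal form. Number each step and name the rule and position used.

1. q(cons(cons(e, c), q(cons(cons(cons(cons(e, c), cons(cons(e, e), cons(c, 0))), 0), cons(0, 0)))))  →  q(q(cons(cons(cons(cons(e, c), cons(cons(e, e), cons(c, 0))), 0), cons(0, 0))))   [R1 at ε]
2. q(q(cons(cons(cons(cons(e, c), cons(cons(e, e), cons(c, 0))), 0), cons(0, 0))))  →  q(cons(cons(e, c), cons(cons(e, e), cons(c, 0))))   [R5 at 1]
3. q(cons(cons(e, c), cons(cons(e, e), cons(c, 0))))  →  q(cons(cons(e, e), cons(c, 0)))   [R1 at ε]
4. q(cons(cons(e, e), cons(c, 0)))  →  0   [R7 at ε]

0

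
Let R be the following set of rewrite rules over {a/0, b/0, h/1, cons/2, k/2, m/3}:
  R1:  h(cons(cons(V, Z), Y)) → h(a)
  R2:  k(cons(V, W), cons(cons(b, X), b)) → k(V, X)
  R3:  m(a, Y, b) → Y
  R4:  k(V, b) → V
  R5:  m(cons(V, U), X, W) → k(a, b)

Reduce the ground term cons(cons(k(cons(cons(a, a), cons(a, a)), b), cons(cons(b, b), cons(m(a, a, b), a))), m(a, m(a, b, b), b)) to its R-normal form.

1. cons(cons(k(cons(cons(a, a), cons(a, a)), b), cons(cons(b, b), cons(m(a, a, b), a))), m(a, m(a, b, b), b))  →  cons(cons(cons(cons(a, a), cons(a, a)), cons(cons(b, b), cons(m(a, a, b), a))), m(a, m(a, b, b), b))   [R4 at 1.1]
2. cons(cons(cons(cons(a, a), cons(a, a)), cons(cons(b, b), cons(m(a, a, b), a))), m(a, m(a, b, b), b))  →  cons(cons(cons(cons(a, a), cons(a, a)), cons(cons(b, b), cons(a, a))), m(a, m(a, b, b), b))   [R3 at 1.2.2.1]
3. cons(cons(cons(cons(a, a), cons(a, a)), cons(cons(b, b), cons(a, a))), m(a, m(a, b, b), b))  →  cons(cons(cons(cons(a, a), cons(a, a)), cons(cons(b, b), cons(a, a))), m(a, b, b))   [R3 at 2]
4. cons(cons(cons(cons(a, a), cons(a, a)), cons(cons(b, b), cons(a, a))), m(a, b, b))  →  cons(cons(cons(cons(a, a), cons(a, a)), cons(cons(b, b), cons(a, a))), b)   [R3 at 2]

cons(cons(cons(cons(a, a), cons(a, a)), cons(cons(b, b), cons(a, a))), b)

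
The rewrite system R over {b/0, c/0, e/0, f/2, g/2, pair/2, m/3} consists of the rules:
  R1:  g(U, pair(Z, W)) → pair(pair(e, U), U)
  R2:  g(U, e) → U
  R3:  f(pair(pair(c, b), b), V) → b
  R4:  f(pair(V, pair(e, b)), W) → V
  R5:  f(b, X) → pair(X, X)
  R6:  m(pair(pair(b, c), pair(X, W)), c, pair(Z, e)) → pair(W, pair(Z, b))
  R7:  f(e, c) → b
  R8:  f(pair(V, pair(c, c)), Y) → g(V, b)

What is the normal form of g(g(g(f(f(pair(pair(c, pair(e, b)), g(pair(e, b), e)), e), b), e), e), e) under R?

1. g(g(g(f(f(pair(pair(c, pair(e, b)), g(pair(e, b), e)), e), b), e), e), e)  →  g(g(f(f(pair(pair(c, pair(e, b)), g(pair(e, b), e)), e), b), e), e)   [R2 at ε]
2. g(g(f(f(pair(pair(c, pair(e, b)), g(pair(e, b), e)), e), b), e), e)  →  g(f(f(pair(pair(c, pair(e, b)), g(pair(e, b), e)), e), b), e)   [R2 at ε]
3. g(f(f(pair(pair(c, pair(e, b)), g(pair(e, b), e)), e), b), e)  →  f(f(pair(pair(c, pair(e, b)), g(pair(e, b), e)), e), b)   [R2 at ε]
4. f(f(pair(pair(c, pair(e, b)), g(pair(e, b), e)), e), b)  →  f(f(pair(pair(c, pair(e, b)), pair(e, b)), e), b)   [R2 at 1.1.2]
5. f(f(pair(pair(c, pair(e, b)), pair(e, b)), e), b)  →  f(pair(c, pair(e, b)), b)   [R4 at 1]
6. f(pair(c, pair(e, b)), b)  →  c   [R4 at ε]

c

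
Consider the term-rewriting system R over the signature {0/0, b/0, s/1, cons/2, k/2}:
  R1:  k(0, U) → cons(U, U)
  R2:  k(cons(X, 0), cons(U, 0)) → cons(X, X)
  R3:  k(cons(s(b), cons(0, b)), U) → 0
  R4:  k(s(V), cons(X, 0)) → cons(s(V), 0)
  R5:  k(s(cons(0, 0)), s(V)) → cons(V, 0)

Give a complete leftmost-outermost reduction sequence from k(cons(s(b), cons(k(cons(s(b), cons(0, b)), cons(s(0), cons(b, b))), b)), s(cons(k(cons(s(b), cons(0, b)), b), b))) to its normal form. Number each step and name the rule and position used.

0

1. k(cons(s(b), cons(k(cons(s(b), cons(0, b)), cons(s(0), cons(b, b))), b)), s(cons(k(cons(s(b), cons(0, b)), b), b)))  →  k(cons(s(b), cons(0, b)), s(cons(k(cons(s(b), cons(0, b)), b), b)))   [R3 at 1.2.1]
2. k(cons(s(b), cons(0, b)), s(cons(k(cons(s(b), cons(0, b)), b), b)))  →  0   [R3 at ε]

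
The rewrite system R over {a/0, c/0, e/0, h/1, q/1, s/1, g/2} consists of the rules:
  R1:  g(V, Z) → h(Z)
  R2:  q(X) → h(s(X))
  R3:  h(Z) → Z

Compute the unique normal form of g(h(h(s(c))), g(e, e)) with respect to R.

1. g(h(h(s(c))), g(e, e))  →  h(g(e, e))   [R1 at ε]
2. h(g(e, e))  →  g(e, e)   [R3 at ε]
3. g(e, e)  →  h(e)   [R1 at ε]
4. h(e)  →  e   [R3 at ε]

e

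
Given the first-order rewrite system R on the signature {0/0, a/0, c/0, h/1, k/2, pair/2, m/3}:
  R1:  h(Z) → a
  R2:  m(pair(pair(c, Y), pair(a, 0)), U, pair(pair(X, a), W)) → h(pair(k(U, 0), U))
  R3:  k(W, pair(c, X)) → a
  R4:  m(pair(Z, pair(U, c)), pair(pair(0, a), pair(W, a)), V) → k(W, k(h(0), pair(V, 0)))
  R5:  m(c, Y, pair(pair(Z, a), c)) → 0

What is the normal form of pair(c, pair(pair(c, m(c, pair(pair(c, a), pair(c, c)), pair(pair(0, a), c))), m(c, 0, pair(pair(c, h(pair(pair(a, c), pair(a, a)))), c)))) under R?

pair(c, pair(pair(c, 0), 0))

1. pair(c, pair(pair(c, m(c, pair(pair(c, a), pair(c, c)), pair(pair(0, a), c))), m(c, 0, pair(pair(c, h(pair(pair(a, c), pair(a, a)))), c))))  →  pair(c, pair(pair(c, 0), m(c, 0, pair(pair(c, h(pair(pair(a, c), pair(a, a)))), c))))   [R5 at 2.1.2]
2. pair(c, pair(pair(c, 0), m(c, 0, pair(pair(c, h(pair(pair(a, c), pair(a, a)))), c))))  →  pair(c, pair(pair(c, 0), m(c, 0, pair(pair(c, a), c))))   [R1 at 2.2.3.1.2]
3. pair(c, pair(pair(c, 0), m(c, 0, pair(pair(c, a), c))))  →  pair(c, pair(pair(c, 0), 0))   [R5 at 2.2]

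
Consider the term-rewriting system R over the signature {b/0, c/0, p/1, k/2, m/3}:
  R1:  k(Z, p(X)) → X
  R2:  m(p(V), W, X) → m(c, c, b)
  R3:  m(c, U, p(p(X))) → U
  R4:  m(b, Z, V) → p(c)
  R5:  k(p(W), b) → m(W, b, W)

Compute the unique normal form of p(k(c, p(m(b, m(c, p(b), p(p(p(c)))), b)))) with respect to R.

p(p(c))

1. p(k(c, p(m(b, m(c, p(b), p(p(p(c)))), b))))  →  p(m(b, m(c, p(b), p(p(p(c)))), b))   [R1 at 1]
2. p(m(b, m(c, p(b), p(p(p(c)))), b))  →  p(p(c))   [R4 at 1]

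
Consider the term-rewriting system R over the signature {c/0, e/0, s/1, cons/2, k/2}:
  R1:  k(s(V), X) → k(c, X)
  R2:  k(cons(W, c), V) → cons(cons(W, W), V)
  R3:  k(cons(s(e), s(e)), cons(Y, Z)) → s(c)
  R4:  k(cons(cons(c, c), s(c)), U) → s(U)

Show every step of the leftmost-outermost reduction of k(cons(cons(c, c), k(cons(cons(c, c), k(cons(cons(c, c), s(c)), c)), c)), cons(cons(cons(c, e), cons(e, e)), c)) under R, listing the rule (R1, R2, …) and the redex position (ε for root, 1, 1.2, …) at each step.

s(cons(cons(cons(c, e), cons(e, e)), c))

1. k(cons(cons(c, c), k(cons(cons(c, c), k(cons(cons(c, c), s(c)), c)), c)), cons(cons(cons(c, e), cons(e, e)), c))  →  k(cons(cons(c, c), k(cons(cons(c, c), s(c)), c)), cons(cons(cons(c, e), cons(e, e)), c))   [R4 at 1.2.1.2]
2. k(cons(cons(c, c), k(cons(cons(c, c), s(c)), c)), cons(cons(cons(c, e), cons(e, e)), c))  →  k(cons(cons(c, c), s(c)), cons(cons(cons(c, e), cons(e, e)), c))   [R4 at 1.2]
3. k(cons(cons(c, c), s(c)), cons(cons(cons(c, e), cons(e, e)), c))  →  s(cons(cons(cons(c, e), cons(e, e)), c))   [R4 at ε]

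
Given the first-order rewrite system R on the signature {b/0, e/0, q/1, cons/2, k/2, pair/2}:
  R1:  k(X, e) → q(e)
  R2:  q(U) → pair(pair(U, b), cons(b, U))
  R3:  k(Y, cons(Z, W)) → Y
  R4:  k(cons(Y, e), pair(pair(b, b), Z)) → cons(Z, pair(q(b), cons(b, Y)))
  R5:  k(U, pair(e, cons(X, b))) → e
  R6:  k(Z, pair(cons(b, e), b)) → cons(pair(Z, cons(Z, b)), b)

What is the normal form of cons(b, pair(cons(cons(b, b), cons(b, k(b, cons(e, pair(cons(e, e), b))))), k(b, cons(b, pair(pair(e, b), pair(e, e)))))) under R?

cons(b, pair(cons(cons(b, b), cons(b, b)), b))

1. cons(b, pair(cons(cons(b, b), cons(b, k(b, cons(e, pair(cons(e, e), b))))), k(b, cons(b, pair(pair(e, b), pair(e, e))))))  →  cons(b, pair(cons(cons(b, b), cons(b, b)), k(b, cons(b, pair(pair(e, b), pair(e, e))))))   [R3 at 2.1.2.2]
2. cons(b, pair(cons(cons(b, b), cons(b, b)), k(b, cons(b, pair(pair(e, b), pair(e, e))))))  →  cons(b, pair(cons(cons(b, b), cons(b, b)), b))   [R3 at 2.2]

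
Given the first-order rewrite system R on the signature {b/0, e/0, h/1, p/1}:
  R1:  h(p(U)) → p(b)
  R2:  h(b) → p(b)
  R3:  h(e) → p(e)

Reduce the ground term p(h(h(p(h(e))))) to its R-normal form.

1. p(h(h(p(h(e)))))  →  p(h(p(b)))   [R1 at 1.1]
2. p(h(p(b)))  →  p(p(b))   [R1 at 1]

p(p(b))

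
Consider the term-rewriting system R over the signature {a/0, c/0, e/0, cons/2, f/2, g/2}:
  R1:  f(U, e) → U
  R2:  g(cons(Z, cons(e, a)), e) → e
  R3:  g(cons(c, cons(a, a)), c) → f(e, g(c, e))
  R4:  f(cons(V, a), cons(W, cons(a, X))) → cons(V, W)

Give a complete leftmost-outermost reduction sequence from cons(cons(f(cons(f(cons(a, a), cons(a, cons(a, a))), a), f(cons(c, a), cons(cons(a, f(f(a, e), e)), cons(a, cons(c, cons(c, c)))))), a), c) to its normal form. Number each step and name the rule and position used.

1. cons(cons(f(cons(f(cons(a, a), cons(a, cons(a, a))), a), f(cons(c, a), cons(cons(a, f(f(a, e), e)), cons(a, cons(c, cons(c, c)))))), a), c)  →  cons(cons(f(cons(cons(a, a), a), f(cons(c, a), cons(cons(a, f(f(a, e), e)), cons(a, cons(c, cons(c, c)))))), a), c)   [R4 at 1.1.1.1]
2. cons(cons(f(cons(cons(a, a), a), f(cons(c, a), cons(cons(a, f(f(a, e), e)), cons(a, cons(c, cons(c, c)))))), a), c)  →  cons(cons(f(cons(cons(a, a), a), cons(c, cons(a, f(f(a, e), e)))), a), c)   [R4 at 1.1.2]
3. cons(cons(f(cons(cons(a, a), a), cons(c, cons(a, f(f(a, e), e)))), a), c)  →  cons(cons(cons(cons(a, a), c), a), c)   [R4 at 1.1]

cons(cons(cons(cons(a, a), c), a), c)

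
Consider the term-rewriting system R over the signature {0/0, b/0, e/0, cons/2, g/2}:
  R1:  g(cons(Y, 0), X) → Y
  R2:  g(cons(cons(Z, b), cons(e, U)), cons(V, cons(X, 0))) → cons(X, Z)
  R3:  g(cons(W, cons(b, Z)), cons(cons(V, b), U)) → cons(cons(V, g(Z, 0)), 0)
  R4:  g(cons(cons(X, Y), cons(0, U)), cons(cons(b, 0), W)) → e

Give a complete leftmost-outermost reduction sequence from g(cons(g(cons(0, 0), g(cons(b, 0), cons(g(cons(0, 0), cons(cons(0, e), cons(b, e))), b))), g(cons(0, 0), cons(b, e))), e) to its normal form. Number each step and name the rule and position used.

0

1. g(cons(g(cons(0, 0), g(cons(b, 0), cons(g(cons(0, 0), cons(cons(0, e), cons(b, e))), b))), g(cons(0, 0), cons(b, e))), e)  →  g(cons(0, g(cons(0, 0), cons(b, e))), e)   [R1 at 1.1]
2. g(cons(0, g(cons(0, 0), cons(b, e))), e)  →  g(cons(0, 0), e)   [R1 at 1.2]
3. g(cons(0, 0), e)  →  0   [R1 at ε]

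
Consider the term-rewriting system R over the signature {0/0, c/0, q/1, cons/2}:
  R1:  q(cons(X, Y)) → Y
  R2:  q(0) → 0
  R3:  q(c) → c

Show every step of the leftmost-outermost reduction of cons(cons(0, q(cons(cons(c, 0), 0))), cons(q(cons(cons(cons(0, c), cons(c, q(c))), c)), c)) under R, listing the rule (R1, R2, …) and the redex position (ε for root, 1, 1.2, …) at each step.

1. cons(cons(0, q(cons(cons(c, 0), 0))), cons(q(cons(cons(cons(0, c), cons(c, q(c))), c)), c))  →  cons(cons(0, 0), cons(q(cons(cons(cons(0, c), cons(c, q(c))), c)), c))   [R1 at 1.2]
2. cons(cons(0, 0), cons(q(cons(cons(cons(0, c), cons(c, q(c))), c)), c))  →  cons(cons(0, 0), cons(c, c))   [R1 at 2.1]

cons(cons(0, 0), cons(c, c))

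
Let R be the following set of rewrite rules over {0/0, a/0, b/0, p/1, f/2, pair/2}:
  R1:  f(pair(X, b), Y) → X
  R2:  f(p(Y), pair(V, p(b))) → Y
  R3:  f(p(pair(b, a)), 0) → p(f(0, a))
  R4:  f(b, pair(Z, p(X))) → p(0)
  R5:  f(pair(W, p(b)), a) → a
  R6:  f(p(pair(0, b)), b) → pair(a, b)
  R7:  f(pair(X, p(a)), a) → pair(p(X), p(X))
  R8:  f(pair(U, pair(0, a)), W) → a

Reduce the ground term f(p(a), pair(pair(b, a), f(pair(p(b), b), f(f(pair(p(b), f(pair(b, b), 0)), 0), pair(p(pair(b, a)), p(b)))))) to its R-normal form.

a

1. f(p(a), pair(pair(b, a), f(pair(p(b), b), f(f(pair(p(b), f(pair(b, b), 0)), 0), pair(p(pair(b, a)), p(b))))))  →  f(p(a), pair(pair(b, a), p(b)))   [R1 at 2.2]
2. f(p(a), pair(pair(b, a), p(b)))  →  a   [R2 at ε]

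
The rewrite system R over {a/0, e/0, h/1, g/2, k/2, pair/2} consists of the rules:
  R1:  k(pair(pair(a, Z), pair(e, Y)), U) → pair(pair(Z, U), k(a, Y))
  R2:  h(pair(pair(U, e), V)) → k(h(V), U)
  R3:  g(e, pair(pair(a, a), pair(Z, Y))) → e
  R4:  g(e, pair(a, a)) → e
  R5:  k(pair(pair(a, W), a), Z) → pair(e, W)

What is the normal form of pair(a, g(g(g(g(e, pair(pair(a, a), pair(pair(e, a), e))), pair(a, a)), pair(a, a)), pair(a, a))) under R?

1. pair(a, g(g(g(g(e, pair(pair(a, a), pair(pair(e, a), e))), pair(a, a)), pair(a, a)), pair(a, a)))  →  pair(a, g(g(g(e, pair(a, a)), pair(a, a)), pair(a, a)))   [R3 at 2.1.1.1]
2. pair(a, g(g(g(e, pair(a, a)), pair(a, a)), pair(a, a)))  →  pair(a, g(g(e, pair(a, a)), pair(a, a)))   [R4 at 2.1.1]
3. pair(a, g(g(e, pair(a, a)), pair(a, a)))  →  pair(a, g(e, pair(a, a)))   [R4 at 2.1]
4. pair(a, g(e, pair(a, a)))  →  pair(a, e)   [R4 at 2]

pair(a, e)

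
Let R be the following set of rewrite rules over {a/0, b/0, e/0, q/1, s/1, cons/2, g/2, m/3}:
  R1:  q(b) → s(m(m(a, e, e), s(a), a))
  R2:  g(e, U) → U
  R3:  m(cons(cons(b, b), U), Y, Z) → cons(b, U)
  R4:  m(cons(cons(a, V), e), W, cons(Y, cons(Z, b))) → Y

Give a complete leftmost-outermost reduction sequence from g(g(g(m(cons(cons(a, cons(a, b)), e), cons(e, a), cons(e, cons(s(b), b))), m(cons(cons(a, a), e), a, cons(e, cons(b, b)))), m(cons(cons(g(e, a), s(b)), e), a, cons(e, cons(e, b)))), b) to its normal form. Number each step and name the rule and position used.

1. g(g(g(m(cons(cons(a, cons(a, b)), e), cons(e, a), cons(e, cons(s(b), b))), m(cons(cons(a, a), e), a, cons(e, cons(b, b)))), m(cons(cons(g(e, a), s(b)), e), a, cons(e, cons(e, b)))), b)  →  g(g(g(e, m(cons(cons(a, a), e), a, cons(e, cons(b, b)))), m(cons(cons(g(e, a), s(b)), e), a, cons(e, cons(e, b)))), b)   [R4 at 1.1.1]
2. g(g(g(e, m(cons(cons(a, a), e), a, cons(e, cons(b, b)))), m(cons(cons(g(e, a), s(b)), e), a, cons(e, cons(e, b)))), b)  →  g(g(m(cons(cons(a, a), e), a, cons(e, cons(b, b))), m(cons(cons(g(e, a), s(b)), e), a, cons(e, cons(e, b)))), b)   [R2 at 1.1]
3. g(g(m(cons(cons(a, a), e), a, cons(e, cons(b, b))), m(cons(cons(g(e, a), s(b)), e), a, cons(e, cons(e, b)))), b)  →  g(g(e, m(cons(cons(g(e, a), s(b)), e), a, cons(e, cons(e, b)))), b)   [R4 at 1.1]
4. g(g(e, m(cons(cons(g(e, a), s(b)), e), a, cons(e, cons(e, b)))), b)  →  g(m(cons(cons(g(e, a), s(b)), e), a, cons(e, cons(e, b))), b)   [R2 at 1]
5. g(m(cons(cons(g(e, a), s(b)), e), a, cons(e, cons(e, b))), b)  →  g(m(cons(cons(a, s(b)), e), a, cons(e, cons(e, b))), b)   [R2 at 1.1.1.1]
6. g(m(cons(cons(a, s(b)), e), a, cons(e, cons(e, b))), b)  →  g(e, b)   [R4 at 1]
7. g(e, b)  →  b   [R2 at ε]

b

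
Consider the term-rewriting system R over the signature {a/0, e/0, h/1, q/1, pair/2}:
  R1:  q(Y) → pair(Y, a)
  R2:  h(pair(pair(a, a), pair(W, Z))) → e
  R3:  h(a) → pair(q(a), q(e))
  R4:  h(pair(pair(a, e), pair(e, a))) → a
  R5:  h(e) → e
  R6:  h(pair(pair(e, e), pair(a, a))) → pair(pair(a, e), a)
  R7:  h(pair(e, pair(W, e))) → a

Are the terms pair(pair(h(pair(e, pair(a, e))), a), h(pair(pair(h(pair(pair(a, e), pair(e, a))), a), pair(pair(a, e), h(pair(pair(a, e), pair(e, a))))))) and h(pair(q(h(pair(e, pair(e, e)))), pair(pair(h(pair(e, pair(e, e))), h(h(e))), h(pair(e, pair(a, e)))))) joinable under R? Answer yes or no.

Reduce t₁ = pair(pair(h(pair(e, pair(a, e))), a), h(pair(pair(h(pair(pair(a, e), pair(e, a))), a), pair(pair(a, e), h(pair(pair(a, e), pair(e, a))))))):
1. pair(pair(h(pair(e, pair(a, e))), a), h(pair(pair(h(pair(pair(a, e), pair(e, a))), a), pair(pair(a, e), h(pair(pair(a, e), pair(e, a)))))))  →  pair(pair(a, a), h(pair(pair(h(pair(pair(a, e), pair(e, a))), a), pair(pair(a, e), h(pair(pair(a, e), pair(e, a)))))))   [R7 at 1.1]
2. pair(pair(a, a), h(pair(pair(h(pair(pair(a, e), pair(e, a))), a), pair(pair(a, e), h(pair(pair(a, e), pair(e, a)))))))  →  pair(pair(a, a), h(pair(pair(a, a), pair(pair(a, e), h(pair(pair(a, e), pair(e, a)))))))   [R4 at 2.1.1.1]
3. pair(pair(a, a), h(pair(pair(a, a), pair(pair(a, e), h(pair(pair(a, e), pair(e, a)))))))  →  pair(pair(a, a), e)   [R2 at 2]

Reduce t₂ = h(pair(q(h(pair(e, pair(e, e)))), pair(pair(h(pair(e, pair(e, e))), h(h(e))), h(pair(e, pair(a, e)))))):
1. h(pair(q(h(pair(e, pair(e, e)))), pair(pair(h(pair(e, pair(e, e))), h(h(e))), h(pair(e, pair(a, e))))))  →  h(pair(pair(h(pair(e, pair(e, e))), a), pair(pair(h(pair(e, pair(e, e))), h(h(e))), h(pair(e, pair(a, e))))))   [R1 at 1.1]
2. h(pair(pair(h(pair(e, pair(e, e))), a), pair(pair(h(pair(e, pair(e, e))), h(h(e))), h(pair(e, pair(a, e))))))  →  h(pair(pair(a, a), pair(pair(h(pair(e, pair(e, e))), h(h(e))), h(pair(e, pair(a, e))))))   [R7 at 1.1.1]
3. h(pair(pair(a, a), pair(pair(h(pair(e, pair(e, e))), h(h(e))), h(pair(e, pair(a, e))))))  →  e   [R2 at ε]

no — NF(t₁) = pair(pair(a, a), e), NF(t₂) = e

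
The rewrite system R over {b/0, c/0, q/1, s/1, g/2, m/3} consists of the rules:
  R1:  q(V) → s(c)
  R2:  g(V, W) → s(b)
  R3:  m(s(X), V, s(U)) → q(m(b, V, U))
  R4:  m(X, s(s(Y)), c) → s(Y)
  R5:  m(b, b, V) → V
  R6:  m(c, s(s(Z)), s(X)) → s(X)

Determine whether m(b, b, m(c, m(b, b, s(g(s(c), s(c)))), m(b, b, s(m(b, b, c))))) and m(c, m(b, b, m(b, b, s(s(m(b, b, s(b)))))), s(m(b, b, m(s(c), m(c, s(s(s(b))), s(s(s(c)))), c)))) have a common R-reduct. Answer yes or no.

Reduce t₁ = m(b, b, m(c, m(b, b, s(g(s(c), s(c)))), m(b, b, s(m(b, b, c))))):
1. m(b, b, m(c, m(b, b, s(g(s(c), s(c)))), m(b, b, s(m(b, b, c)))))  →  m(c, m(b, b, s(g(s(c), s(c)))), m(b, b, s(m(b, b, c))))   [R5 at ε]
2. m(c, m(b, b, s(g(s(c), s(c)))), m(b, b, s(m(b, b, c))))  →  m(c, s(g(s(c), s(c))), m(b, b, s(m(b, b, c))))   [R5 at 2]
3. m(c, s(g(s(c), s(c))), m(b, b, s(m(b, b, c))))  →  m(c, s(s(b)), m(b, b, s(m(b, b, c))))   [R2 at 2.1]
4. m(c, s(s(b)), m(b, b, s(m(b, b, c))))  →  m(c, s(s(b)), s(m(b, b, c)))   [R5 at 3]
5. m(c, s(s(b)), s(m(b, b, c)))  →  s(m(b, b, c))   [R6 at ε]
6. s(m(b, b, c))  →  s(c)   [R5 at 1]

Reduce t₂ = m(c, m(b, b, m(b, b, s(s(m(b, b, s(b)))))), s(m(b, b, m(s(c), m(c, s(s(s(b))), s(s(s(c)))), c)))):
1. m(c, m(b, b, m(b, b, s(s(m(b, b, s(b)))))), s(m(b, b, m(s(c), m(c, s(s(s(b))), s(s(s(c)))), c))))  →  m(c, m(b, b, s(s(m(b, b, s(b))))), s(m(b, b, m(s(c), m(c, s(s(s(b))), s(s(s(c)))), c))))   [R5 at 2]
2. m(c, m(b, b, s(s(m(b, b, s(b))))), s(m(b, b, m(s(c), m(c, s(s(s(b))), s(s(s(c)))), c))))  →  m(c, s(s(m(b, b, s(b)))), s(m(b, b, m(s(c), m(c, s(s(s(b))), s(s(s(c)))), c))))   [R5 at 2]
3. m(c, s(s(m(b, b, s(b)))), s(m(b, b, m(s(c), m(c, s(s(s(b))), s(s(s(c)))), c))))  →  s(m(b, b, m(s(c), m(c, s(s(s(b))), s(s(s(c)))), c)))   [R6 at ε]
4. s(m(b, b, m(s(c), m(c, s(s(s(b))), s(s(s(c)))), c)))  →  s(m(s(c), m(c, s(s(s(b))), s(s(s(c)))), c))   [R5 at 1]
5. s(m(s(c), m(c, s(s(s(b))), s(s(s(c)))), c))  →  s(m(s(c), s(s(s(c))), c))   [R6 at 1.2]
6. s(m(s(c), s(s(s(c))), c))  →  s(s(s(c)))   [R4 at 1]

no — NF(t₁) = s(c), NF(t₂) = s(s(s(c)))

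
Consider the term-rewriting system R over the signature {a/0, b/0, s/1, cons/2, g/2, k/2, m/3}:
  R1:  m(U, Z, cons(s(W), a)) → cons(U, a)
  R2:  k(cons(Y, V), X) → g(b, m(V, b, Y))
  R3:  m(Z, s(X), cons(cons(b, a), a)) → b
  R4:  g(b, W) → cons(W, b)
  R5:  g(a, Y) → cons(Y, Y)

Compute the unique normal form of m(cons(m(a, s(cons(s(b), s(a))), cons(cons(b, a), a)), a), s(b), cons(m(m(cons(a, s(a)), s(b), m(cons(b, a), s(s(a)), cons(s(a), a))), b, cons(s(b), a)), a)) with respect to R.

1. m(cons(m(a, s(cons(s(b), s(a))), cons(cons(b, a), a)), a), s(b), cons(m(m(cons(a, s(a)), s(b), m(cons(b, a), s(s(a)), cons(s(a), a))), b, cons(s(b), a)), a))  →  m(cons(b, a), s(b), cons(m(m(cons(a, s(a)), s(b), m(cons(b, a), s(s(a)), cons(s(a), a))), b, cons(s(b), a)), a))   [R3 at 1.1]
2. m(cons(b, a), s(b), cons(m(m(cons(a, s(a)), s(b), m(cons(b, a), s(s(a)), cons(s(a), a))), b, cons(s(b), a)), a))  →  m(cons(b, a), s(b), cons(cons(m(cons(a, s(a)), s(b), m(cons(b, a), s(s(a)), cons(s(a), a))), a), a))   [R1 at 3.1]
3. m(cons(b, a), s(b), cons(cons(m(cons(a, s(a)), s(b), m(cons(b, a), s(s(a)), cons(s(a), a))), a), a))  →  m(cons(b, a), s(b), cons(cons(m(cons(a, s(a)), s(b), cons(cons(b, a), a)), a), a))   [R1 at 3.1.1.3]
4. m(cons(b, a), s(b), cons(cons(m(cons(a, s(a)), s(b), cons(cons(b, a), a)), a), a))  →  m(cons(b, a), s(b), cons(cons(b, a), a))   [R3 at 3.1.1]
5. m(cons(b, a), s(b), cons(cons(b, a), a))  →  b   [R3 at ε]

b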